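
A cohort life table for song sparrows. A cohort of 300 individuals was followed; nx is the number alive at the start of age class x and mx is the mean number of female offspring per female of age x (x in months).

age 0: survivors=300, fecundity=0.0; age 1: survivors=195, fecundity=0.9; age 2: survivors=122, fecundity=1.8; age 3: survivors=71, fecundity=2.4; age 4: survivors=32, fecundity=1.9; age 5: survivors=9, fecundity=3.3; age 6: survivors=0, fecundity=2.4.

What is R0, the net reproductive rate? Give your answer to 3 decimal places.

2.187

lx = nx/n0 = nx/300: 1, 0.65, 0.40667…, 0.23667…, 0.10667…, 0.03, 0
lx·mx by age: 0, 0.585, 0.732…, 0.568…, 0.202667…, 0.099, 0
R0 = Σ lx·mx = 2.186667… → 2.187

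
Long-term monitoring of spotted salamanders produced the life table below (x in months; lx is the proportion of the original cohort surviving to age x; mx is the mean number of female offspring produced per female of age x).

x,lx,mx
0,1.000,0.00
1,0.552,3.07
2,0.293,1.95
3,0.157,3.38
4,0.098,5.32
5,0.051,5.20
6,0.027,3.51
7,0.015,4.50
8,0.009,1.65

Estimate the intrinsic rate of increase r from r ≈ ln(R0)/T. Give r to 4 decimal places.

0.5534

R0 = Σ lx·mx = 0 + 1.69464 + 0.57135 + 0.53066 + 0.52136 + 0.2652 + 0.09477 + 0.0675 + 0.01485 = 3.76033
Σ x·lx·mx = 9.00068; T = 9.00068/3.76033 = 2.39359…
r ≈ ln(R0)/T = ln(3.76033)/2.39359… = 0.553356… → 0.5534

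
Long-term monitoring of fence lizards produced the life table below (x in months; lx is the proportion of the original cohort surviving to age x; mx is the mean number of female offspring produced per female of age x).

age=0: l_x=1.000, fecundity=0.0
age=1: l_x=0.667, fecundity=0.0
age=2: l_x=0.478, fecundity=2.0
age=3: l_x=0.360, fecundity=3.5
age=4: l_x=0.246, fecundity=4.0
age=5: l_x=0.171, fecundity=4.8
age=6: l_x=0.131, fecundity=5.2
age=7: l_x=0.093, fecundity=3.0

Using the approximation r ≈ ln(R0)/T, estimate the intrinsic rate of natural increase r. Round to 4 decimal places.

0.4045

R0 = Σ lx·mx = 0 + 0 + 0.956 + 1.26 + 0.984 + 0.8208 + 0.6812 + 0.279 = 4.981
Σ x·lx·mx = 19.7722; T = 19.7722/4.981 = 3.96952…
r ≈ ln(R0)/T = ln(4.981)/3.96952… = 0.404489… → 0.4045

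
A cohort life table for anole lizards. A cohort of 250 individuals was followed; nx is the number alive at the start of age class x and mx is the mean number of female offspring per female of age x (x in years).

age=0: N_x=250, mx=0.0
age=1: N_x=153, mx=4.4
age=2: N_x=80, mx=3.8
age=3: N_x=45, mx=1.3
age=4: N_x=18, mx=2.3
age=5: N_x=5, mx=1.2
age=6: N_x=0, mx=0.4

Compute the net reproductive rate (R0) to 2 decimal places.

lx = nx/n0 = nx/250: 1, 0.612, 0.32, 0.18, 0.072, 0.02, 0
lx·mx by age: 0, 2.6928, 1.216, 0.234, 0.1656, 0.024, 0
R0 = Σ lx·mx = 4.3324 → 4.33

4.33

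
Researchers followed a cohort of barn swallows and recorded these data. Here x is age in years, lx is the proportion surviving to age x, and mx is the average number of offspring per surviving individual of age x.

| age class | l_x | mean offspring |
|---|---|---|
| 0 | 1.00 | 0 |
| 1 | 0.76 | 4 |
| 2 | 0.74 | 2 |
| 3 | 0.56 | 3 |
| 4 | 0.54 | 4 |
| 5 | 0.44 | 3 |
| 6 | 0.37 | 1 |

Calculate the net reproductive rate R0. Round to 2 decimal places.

10.05

lx·mx by age: 0, 3.04, 1.48, 1.68, 2.16, 1.32, 0.37
R0 = Σ lx·mx = 10.05 → 10.05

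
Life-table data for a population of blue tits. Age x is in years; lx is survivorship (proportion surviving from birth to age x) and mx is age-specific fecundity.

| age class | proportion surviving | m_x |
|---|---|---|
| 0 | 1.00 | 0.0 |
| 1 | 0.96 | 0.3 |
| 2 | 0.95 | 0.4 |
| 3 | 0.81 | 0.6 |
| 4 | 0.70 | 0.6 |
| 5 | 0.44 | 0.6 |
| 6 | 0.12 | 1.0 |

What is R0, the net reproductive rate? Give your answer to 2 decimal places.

1.96

lx·mx by age: 0, 0.288, 0.38, 0.486, 0.42, 0.264, 0.12
R0 = Σ lx·mx = 1.958 → 1.96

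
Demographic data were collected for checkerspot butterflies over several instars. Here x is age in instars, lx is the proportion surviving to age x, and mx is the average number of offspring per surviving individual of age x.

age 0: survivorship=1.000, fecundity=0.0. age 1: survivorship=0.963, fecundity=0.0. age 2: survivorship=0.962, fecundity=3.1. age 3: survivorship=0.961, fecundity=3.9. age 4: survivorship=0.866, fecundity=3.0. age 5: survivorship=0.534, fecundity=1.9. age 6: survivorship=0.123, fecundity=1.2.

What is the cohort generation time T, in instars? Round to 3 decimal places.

lx·mx: 0, 0, 2.9822, 3.7479, 2.598, 1.0146, 0.1476 → R0 = 10.4903
x·lx·mx: 0, 0, 5.9644, 11.2437, 10.392, 5.073, 0.8856 → Σ = 33.5587
T = 33.5587 / 10.4903 = 3.199022… → 3.199

3.199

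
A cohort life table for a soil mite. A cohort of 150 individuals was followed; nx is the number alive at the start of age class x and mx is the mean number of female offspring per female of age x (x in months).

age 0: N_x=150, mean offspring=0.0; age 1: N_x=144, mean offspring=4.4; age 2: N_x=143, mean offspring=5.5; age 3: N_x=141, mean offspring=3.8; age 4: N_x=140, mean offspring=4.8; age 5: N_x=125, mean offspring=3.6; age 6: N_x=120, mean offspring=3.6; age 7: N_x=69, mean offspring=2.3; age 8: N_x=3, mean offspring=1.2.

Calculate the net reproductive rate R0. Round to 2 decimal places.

24.48

lx = nx/n0 = nx/150: 1, 0.96, 0.95333…, 0.94, 0.93333…, 0.83333…, 0.8, 0.46, 0.02
lx·mx by age: 0, 4.224, 5.243333…, 3.572, 4.48…, 3…, 2.88, 1.058, 0.024
R0 = Σ lx·mx = 24.481333… → 24.48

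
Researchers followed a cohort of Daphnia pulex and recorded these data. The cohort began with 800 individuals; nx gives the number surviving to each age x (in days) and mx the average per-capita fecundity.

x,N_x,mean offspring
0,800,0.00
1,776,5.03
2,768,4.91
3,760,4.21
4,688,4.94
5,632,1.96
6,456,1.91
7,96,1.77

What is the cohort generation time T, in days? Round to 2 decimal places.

2.85

lx = nx/n0 = nx/800: 1, 0.97, 0.96, 0.95, 0.86, 0.79, 0.57, 0.12
lx·mx: 0, 4.8791, 4.7136, 3.9995, 4.2484, 1.5484, 1.0887, 0.2124 → R0 = 20.6901
x·lx·mx: 0, 4.8791, 9.4272, 11.9985, 16.9936, 7.742, 6.5322, 1.4868 → Σ = 59.0594
T = 59.0594 / 20.6901 = 2.854476… → 2.85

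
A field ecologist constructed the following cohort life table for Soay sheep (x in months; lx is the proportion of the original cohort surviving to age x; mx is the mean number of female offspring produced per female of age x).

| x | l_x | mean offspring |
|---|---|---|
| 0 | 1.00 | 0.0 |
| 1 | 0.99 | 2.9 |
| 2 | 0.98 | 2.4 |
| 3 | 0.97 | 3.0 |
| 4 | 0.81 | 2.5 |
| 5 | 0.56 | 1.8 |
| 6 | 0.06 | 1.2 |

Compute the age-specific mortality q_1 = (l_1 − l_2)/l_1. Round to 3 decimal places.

0.010

q_1 = (l_1 − l_2) / l_1 = (0.99 − 0.98) / 0.99
     = 0.01 / 0.99 = 0.010101… → 0.010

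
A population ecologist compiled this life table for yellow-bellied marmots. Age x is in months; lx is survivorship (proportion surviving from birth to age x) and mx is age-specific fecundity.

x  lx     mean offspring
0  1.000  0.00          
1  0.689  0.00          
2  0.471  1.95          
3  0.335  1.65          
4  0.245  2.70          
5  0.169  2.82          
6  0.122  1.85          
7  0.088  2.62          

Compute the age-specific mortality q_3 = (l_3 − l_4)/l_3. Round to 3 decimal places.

0.269

q_3 = (l_3 − l_4) / l_3 = (0.335 − 0.245) / 0.335
     = 0.09 / 0.335 = 0.268657… → 0.269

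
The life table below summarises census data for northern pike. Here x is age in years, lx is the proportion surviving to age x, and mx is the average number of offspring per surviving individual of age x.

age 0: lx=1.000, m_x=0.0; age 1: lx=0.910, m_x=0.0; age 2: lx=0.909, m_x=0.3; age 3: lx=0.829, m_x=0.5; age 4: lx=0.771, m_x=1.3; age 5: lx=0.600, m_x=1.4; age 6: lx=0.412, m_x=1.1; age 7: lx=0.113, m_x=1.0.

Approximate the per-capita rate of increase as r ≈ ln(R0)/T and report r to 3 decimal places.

0.259

R0 = Σ lx·mx = 0 + 0 + 0.2727 + 0.4145 + 1.0023 + 0.84 + 0.4532 + 0.113 = 3.0957
Σ x·lx·mx = 13.5083; T = 13.5083/3.0957 = 4.36357…
r ≈ ln(R0)/T = ln(3.0957)/4.36357… = 0.25897… → 0.259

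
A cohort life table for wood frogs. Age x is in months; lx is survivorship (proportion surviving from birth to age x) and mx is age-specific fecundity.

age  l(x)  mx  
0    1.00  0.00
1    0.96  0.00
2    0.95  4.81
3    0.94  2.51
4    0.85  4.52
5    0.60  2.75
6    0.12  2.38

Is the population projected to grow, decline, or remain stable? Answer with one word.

growing

R0 = Σ lx·mx = 0 + 0 + 4.5695 + 2.3594 + 3.842 + 1.65 + 0.2856 = 12.7065
R0 > 1, so the population is growing.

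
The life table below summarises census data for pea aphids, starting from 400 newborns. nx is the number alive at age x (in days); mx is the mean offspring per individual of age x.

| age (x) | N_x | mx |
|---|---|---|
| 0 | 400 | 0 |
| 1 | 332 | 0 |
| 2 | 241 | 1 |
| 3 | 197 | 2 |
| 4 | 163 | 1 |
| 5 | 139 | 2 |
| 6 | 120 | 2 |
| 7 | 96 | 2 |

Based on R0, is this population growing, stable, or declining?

growing

lx = nx/n0 = nx/400: 1, 0.83, 0.6025, 0.4925, 0.4075, 0.3475, 0.3, 0.24
R0 = Σ lx·mx = 0 + 0 + 0.6025 + 0.985 + 0.4075 + 0.695 + 0.6 + 0.48 = 3.77
R0 > 1, so the population is growing.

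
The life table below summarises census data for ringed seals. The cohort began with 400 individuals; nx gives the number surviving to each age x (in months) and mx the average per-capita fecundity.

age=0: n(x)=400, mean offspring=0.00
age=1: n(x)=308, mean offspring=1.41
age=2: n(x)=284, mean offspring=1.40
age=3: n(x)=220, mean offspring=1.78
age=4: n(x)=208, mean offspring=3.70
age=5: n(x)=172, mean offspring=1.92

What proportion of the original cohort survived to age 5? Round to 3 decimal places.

l_5 = n_5/n_0 = 172/400 = 0.43 → 0.430

0.430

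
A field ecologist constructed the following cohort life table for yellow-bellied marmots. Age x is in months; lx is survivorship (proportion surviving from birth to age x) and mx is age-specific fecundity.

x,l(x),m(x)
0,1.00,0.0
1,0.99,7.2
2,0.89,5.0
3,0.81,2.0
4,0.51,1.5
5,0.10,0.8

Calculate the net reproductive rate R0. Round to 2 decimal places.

lx·mx by age: 0, 7.128, 4.45, 1.62, 0.765, 0.08
R0 = Σ lx·mx = 14.043 → 14.04

14.04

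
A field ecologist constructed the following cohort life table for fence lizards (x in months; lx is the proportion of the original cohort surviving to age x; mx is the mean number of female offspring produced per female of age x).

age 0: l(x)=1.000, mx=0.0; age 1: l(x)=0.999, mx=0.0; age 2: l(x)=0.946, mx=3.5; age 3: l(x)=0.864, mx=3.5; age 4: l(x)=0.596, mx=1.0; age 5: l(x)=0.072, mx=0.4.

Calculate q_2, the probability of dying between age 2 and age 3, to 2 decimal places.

q_2 = (l_2 − l_3) / l_2 = (0.946 − 0.864) / 0.946
     = 0.082 / 0.946 = 0.086681… → 0.09

0.09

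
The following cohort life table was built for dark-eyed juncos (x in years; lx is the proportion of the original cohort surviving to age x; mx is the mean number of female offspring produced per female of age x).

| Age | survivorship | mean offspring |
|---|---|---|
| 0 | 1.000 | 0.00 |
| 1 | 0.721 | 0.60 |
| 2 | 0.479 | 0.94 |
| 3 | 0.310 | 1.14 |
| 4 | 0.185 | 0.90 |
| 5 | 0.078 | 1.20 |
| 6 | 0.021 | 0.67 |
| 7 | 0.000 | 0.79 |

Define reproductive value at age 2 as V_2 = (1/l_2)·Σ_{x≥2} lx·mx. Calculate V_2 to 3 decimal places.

lx·mx for x ≥ 2: 0.45026, 0.3534, 0.1665, 0.0936, 0.01407, 0 → sum = 1.07783
V_2 = 1.07783 / l_2 = 1.07783 / 0.479 = 2.250167… → 2.250

2.250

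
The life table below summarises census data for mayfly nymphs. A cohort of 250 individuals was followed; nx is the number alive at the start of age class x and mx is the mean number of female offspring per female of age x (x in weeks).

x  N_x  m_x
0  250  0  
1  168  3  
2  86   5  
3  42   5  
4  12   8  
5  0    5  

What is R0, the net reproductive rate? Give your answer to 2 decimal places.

4.96

lx = nx/n0 = nx/250: 1, 0.672, 0.344, 0.168, 0.048, 0
lx·mx by age: 0, 2.016, 1.72, 0.84, 0.384, 0
R0 = Σ lx·mx = 4.96 → 4.96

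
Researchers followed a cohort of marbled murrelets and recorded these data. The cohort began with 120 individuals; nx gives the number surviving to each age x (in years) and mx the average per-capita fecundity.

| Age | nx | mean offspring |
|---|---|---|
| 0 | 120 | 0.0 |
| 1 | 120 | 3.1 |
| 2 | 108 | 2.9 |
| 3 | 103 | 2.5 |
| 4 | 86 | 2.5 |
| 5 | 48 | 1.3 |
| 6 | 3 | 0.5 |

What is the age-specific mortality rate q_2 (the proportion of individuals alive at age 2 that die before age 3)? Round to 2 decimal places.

0.05

lx = nx/n0 = nx/120: 1, 1, 0.9, 0.85833…, 0.71667…, 0.4, 0.025
q_2 = (l_2 − l_3) / l_2 = (0.9 − 0.858333…) / 0.9
     = 0.041667… / 0.9 = 0.046296… → 0.05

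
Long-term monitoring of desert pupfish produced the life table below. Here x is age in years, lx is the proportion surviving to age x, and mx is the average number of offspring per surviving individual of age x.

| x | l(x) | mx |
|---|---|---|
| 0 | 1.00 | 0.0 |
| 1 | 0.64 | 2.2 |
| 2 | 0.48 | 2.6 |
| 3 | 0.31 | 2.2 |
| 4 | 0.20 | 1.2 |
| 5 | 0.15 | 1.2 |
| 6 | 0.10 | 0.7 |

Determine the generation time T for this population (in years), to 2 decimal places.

2.15

lx·mx: 0, 1.408, 1.248, 0.682, 0.24, 0.18, 0.07 → R0 = 3.828
x·lx·mx: 0, 1.408, 2.496, 2.046, 0.96, 0.9, 0.42 → Σ = 8.23
T = 8.23 / 3.828 = 2.149948… → 2.15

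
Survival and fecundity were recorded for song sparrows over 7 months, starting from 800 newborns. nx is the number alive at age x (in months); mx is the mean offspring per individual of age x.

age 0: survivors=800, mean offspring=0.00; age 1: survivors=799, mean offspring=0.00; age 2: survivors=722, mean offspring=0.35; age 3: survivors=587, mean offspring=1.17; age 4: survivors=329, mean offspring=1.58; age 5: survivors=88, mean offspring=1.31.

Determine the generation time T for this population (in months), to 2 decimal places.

lx = nx/n0 = nx/800: 1, 0.99875, 0.9025, 0.73375, 0.41125, 0.11
lx·mx: 0, 0, 0.315875, 0.858488…, 0.649775…, 0.1441 → R0 = 1.968238…
x·lx·mx: 0, 0, 0.63175, 2.575463…, 2.5991…, 0.7205 → Σ = 6.526813…
T = 6.526813… / 1.968238… = 3.31607… → 3.32

3.32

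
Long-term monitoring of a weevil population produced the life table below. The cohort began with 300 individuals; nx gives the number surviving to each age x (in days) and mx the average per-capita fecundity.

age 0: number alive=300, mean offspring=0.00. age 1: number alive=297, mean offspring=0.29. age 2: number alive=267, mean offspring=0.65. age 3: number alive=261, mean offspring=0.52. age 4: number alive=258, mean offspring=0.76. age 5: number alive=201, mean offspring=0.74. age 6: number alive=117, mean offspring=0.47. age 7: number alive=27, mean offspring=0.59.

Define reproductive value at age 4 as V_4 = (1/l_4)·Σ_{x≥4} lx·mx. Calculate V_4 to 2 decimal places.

1.61

lx = nx/n0 = nx/300: 1, 0.99, 0.89, 0.87, 0.86, 0.67, 0.39, 0.09
lx·mx for x ≥ 4: 0.6536, 0.4958, 0.1833, 0.0531 → sum = 1.3858
V_4 = 1.3858 / l_4 = 1.3858 / 0.86 = 1.611395… → 1.61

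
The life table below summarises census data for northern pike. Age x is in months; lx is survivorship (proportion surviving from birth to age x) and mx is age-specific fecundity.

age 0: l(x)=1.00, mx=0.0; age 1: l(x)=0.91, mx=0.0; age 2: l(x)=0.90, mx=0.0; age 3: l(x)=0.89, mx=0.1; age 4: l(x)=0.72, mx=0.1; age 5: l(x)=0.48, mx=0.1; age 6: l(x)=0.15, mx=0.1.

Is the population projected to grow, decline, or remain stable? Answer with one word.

R0 = Σ lx·mx = 0 + 0 + 0 + 0.089 + 0.072 + 0.048 + 0.015 = 0.224
R0 < 1, so the population is declining.

declining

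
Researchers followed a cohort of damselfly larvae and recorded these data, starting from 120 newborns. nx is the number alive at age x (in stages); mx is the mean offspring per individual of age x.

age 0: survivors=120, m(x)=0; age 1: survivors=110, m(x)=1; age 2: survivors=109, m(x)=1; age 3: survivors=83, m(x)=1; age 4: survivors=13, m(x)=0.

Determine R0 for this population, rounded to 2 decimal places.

2.52

lx = nx/n0 = nx/120: 1, 0.91667…, 0.90833…, 0.69167…, 0.10833…
lx·mx by age: 0, 0.916667…, 0.908333…, 0.691667…, 0
R0 = Σ lx·mx = 2.516667… → 2.52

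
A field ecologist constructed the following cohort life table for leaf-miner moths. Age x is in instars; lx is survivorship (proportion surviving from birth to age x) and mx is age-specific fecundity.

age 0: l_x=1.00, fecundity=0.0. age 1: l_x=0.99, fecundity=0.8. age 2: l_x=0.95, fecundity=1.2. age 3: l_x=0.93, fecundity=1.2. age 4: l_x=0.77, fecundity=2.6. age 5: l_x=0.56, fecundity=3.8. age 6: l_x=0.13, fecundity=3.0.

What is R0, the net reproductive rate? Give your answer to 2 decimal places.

lx·mx by age: 0, 0.792, 1.14, 1.116, 2.002, 2.128, 0.39
R0 = Σ lx·mx = 7.568 → 7.57

7.57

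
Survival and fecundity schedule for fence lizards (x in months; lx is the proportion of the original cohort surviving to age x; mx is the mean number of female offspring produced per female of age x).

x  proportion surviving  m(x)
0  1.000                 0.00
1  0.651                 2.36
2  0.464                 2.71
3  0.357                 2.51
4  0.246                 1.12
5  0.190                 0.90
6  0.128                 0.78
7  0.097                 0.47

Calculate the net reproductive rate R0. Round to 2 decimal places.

4.28

lx·mx by age: 0, 1.53636, 1.25744, 0.89607, 0.27552, 0.171, 0.09984, 0.04559
R0 = Σ lx·mx = 4.28182 → 4.28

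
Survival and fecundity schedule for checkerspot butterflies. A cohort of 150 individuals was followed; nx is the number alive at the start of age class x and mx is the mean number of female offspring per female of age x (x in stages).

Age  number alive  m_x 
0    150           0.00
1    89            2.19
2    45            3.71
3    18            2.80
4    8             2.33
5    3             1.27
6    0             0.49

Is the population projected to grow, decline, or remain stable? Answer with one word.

lx = nx/n0 = nx/150: 1, 0.59333…, 0.3, 0.12, 0.05333…, 0.02, 0
R0 = Σ lx·mx = 0 + 1.2994… + 1.113 + 0.336 + 0.124267… + 0.0254 + 0 = 2.898067…
R0 > 1, so the population is growing.

growing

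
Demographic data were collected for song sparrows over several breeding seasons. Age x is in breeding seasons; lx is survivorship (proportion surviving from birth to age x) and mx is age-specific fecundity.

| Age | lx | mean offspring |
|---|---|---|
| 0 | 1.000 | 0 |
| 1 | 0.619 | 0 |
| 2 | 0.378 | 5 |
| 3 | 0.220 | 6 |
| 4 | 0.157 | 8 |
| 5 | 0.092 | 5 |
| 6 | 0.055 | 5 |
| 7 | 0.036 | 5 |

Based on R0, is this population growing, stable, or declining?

R0 = Σ lx·mx = 0 + 0 + 1.89 + 1.32 + 1.256 + 0.46 + 0.275 + 0.18 = 5.381
R0 > 1, so the population is growing.

growing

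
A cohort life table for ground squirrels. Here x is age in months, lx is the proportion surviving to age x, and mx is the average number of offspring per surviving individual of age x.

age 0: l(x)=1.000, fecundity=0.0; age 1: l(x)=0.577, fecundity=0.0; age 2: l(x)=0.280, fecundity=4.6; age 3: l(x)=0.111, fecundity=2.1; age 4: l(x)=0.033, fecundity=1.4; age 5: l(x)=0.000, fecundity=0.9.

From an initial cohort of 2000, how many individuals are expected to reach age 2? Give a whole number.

Expected survivors = N0 · l_2 = 2000 × 0.280 = 560 → 560

560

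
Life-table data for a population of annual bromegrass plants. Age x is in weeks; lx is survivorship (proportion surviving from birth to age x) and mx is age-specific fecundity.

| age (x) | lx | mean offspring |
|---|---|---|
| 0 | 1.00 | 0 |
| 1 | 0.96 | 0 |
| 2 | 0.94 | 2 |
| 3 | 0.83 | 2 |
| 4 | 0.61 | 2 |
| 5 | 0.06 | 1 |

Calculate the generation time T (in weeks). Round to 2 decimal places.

2.89

lx·mx: 0, 0, 1.88, 1.66, 1.22, 0.06 → R0 = 4.82
x·lx·mx: 0, 0, 3.76, 4.98, 4.88, 0.3 → Σ = 13.92
T = 13.92 / 4.82 = 2.887967… → 2.89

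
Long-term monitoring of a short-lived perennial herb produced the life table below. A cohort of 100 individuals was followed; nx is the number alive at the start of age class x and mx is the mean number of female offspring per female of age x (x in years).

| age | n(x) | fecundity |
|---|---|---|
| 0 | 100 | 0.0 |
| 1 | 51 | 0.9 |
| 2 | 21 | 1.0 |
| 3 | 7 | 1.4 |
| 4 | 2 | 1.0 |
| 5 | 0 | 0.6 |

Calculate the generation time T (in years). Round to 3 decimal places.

1.592

lx = nx/n0 = nx/100: 1, 0.51, 0.21, 0.07, 0.02, 0
lx·mx: 0, 0.459, 0.21, 0.098, 0.02, 0 → R0 = 0.787
x·lx·mx: 0, 0.459, 0.42, 0.294, 0.08, 0 → Σ = 1.253
T = 1.253 / 0.787 = 1.592122… → 1.592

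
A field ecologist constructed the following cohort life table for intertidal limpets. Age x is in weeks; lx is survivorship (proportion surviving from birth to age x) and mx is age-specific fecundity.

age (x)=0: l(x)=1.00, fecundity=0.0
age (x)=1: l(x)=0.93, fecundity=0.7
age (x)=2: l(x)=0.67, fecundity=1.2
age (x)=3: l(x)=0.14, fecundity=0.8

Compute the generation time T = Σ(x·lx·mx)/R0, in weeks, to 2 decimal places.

lx·mx: 0, 0.651, 0.804, 0.112 → R0 = 1.567
x·lx·mx: 0, 0.651, 1.608, 0.336 → Σ = 2.595
T = 2.595 / 1.567 = 1.656031… → 1.66

1.66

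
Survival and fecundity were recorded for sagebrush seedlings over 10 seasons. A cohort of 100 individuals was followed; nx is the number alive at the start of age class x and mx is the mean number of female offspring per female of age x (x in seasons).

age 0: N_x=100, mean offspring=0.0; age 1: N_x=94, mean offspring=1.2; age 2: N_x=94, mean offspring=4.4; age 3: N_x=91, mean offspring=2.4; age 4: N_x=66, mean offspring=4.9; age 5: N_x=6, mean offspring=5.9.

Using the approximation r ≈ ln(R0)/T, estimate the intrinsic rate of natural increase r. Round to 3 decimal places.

0.864

lx = nx/n0 = nx/100: 1, 0.94, 0.94, 0.91, 0.66, 0.06
R0 = Σ lx·mx = 0 + 1.128 + 4.136 + 2.184 + 3.234 + 0.354 = 11.036
Σ x·lx·mx = 30.658; T = 30.658/11.036 = 2.778…
r ≈ ln(R0)/T = ln(11.036)/2.778… = 0.86435… → 0.864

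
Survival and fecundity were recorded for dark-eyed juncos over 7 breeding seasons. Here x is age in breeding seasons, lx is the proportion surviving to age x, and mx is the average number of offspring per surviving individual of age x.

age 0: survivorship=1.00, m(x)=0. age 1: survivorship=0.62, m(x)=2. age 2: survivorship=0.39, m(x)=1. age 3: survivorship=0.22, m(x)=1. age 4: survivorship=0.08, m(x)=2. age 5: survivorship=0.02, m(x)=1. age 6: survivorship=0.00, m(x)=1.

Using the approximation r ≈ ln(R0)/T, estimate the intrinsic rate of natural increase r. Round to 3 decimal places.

R0 = Σ lx·mx = 0 + 1.24 + 0.39 + 0.22 + 0.16 + 0.02 + 0 = 2.03
Σ x·lx·mx = 3.42; T = 3.42/2.03 = 1.68473…
r ≈ ln(R0)/T = ln(2.03)/1.68473… = 0.42027… → 0.420

0.420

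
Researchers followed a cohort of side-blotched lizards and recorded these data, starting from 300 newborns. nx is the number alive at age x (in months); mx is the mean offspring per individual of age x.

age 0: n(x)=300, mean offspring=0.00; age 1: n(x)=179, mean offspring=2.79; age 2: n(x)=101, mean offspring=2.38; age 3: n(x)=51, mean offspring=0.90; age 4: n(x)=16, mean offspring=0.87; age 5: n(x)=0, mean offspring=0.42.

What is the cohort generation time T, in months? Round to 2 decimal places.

lx = nx/n0 = nx/300: 1, 0.59667…, 0.33667…, 0.17, 0.05333…, 0
lx·mx: 0, 1.6647…, 0.801267…, 0.153, 0.0464…, 0 → R0 = 2.665367…
x·lx·mx: 0, 1.6647…, 1.602533…, 0.459, 0.1856…, 0 → Σ = 3.911833…
T = 3.911833… / 2.665367… = 1.467653… → 1.47

1.47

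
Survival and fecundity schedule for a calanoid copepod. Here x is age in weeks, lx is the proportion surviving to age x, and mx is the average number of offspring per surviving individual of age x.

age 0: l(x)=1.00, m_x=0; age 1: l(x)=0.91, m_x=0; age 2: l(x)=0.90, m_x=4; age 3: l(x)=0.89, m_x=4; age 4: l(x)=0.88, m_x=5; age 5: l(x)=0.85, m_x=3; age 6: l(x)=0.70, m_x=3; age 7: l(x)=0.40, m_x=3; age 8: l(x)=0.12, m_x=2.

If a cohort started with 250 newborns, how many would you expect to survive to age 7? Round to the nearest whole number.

100

Expected survivors = N0 · l_7 = 250 × 0.40 = 100 → 100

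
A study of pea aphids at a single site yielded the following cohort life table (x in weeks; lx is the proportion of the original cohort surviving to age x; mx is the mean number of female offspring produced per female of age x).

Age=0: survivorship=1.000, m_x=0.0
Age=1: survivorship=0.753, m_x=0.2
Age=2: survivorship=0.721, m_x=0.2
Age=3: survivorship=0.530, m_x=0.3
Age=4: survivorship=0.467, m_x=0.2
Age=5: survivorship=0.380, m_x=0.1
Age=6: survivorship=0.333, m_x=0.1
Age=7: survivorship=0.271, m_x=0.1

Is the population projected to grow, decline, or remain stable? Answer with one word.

R0 = Σ lx·mx = 0 + 0.1506 + 0.1442 + 0.159 + 0.0934 + 0.038 + 0.0333 + 0.0271 = 0.6456
R0 < 1, so the population is declining.

declining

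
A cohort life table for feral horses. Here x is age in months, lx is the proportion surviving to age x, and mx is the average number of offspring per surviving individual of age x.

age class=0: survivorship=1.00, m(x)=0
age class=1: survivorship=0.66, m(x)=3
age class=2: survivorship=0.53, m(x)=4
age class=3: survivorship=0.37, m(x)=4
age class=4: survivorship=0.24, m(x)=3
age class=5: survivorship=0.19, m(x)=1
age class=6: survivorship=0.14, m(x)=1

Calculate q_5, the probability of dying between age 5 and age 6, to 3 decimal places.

0.263

q_5 = (l_5 − l_6) / l_5 = (0.19 − 0.14) / 0.19
     = 0.05 / 0.19 = 0.263158… → 0.263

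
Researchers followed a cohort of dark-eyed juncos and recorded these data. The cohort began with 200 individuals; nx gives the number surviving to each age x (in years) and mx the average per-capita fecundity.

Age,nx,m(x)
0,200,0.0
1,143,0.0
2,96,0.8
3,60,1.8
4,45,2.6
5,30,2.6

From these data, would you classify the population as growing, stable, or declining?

growing

lx = nx/n0 = nx/200: 1, 0.715, 0.48, 0.3, 0.225, 0.15
R0 = Σ lx·mx = 0 + 0 + 0.384 + 0.54 + 0.585 + 0.39 = 1.899
R0 > 1, so the population is growing.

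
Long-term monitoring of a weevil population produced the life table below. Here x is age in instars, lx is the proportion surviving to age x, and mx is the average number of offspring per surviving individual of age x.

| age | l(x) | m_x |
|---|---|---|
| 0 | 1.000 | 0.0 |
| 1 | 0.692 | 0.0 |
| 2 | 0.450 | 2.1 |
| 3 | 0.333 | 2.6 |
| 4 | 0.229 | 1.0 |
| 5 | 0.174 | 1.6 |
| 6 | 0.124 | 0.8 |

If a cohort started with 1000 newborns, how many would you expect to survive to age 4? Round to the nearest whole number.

229

Expected survivors = N0 · l_4 = 1000 × 0.229 = 229 → 229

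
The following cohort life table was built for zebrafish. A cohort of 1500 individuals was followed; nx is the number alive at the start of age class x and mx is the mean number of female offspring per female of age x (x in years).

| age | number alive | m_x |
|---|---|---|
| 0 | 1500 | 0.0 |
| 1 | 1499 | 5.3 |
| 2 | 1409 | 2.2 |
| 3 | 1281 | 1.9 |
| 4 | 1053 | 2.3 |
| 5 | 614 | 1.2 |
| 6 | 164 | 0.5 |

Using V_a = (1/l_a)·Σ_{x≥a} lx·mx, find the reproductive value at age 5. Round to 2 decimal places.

lx = nx/n0 = nx/1500: 1, 0.99933…, 0.93933…, 0.854, 0.702, 0.40933…, 0.10933…
lx·mx for x ≥ 5: 0.4912…, 0.054667… → sum = 0.545867…
V_5 = 0.545867… / l_5 = 0.545867… / 0.409333… = 1.33355… → 1.33

1.33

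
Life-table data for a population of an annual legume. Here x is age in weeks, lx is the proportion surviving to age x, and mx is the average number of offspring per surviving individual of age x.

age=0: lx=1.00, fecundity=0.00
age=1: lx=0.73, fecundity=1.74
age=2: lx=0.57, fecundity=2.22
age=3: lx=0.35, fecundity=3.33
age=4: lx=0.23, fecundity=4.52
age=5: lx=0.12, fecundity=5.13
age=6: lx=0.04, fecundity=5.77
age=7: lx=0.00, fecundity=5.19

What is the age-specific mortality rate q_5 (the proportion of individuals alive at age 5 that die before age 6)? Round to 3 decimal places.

q_5 = (l_5 − l_6) / l_5 = (0.12 − 0.04) / 0.12
     = 0.08 / 0.12 = 0.666667… → 0.667

0.667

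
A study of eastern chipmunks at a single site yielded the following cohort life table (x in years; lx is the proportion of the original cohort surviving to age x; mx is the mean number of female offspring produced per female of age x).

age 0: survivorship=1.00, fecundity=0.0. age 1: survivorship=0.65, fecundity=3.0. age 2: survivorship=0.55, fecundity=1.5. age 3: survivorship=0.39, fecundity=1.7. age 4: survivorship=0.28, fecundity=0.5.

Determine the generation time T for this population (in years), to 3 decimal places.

lx·mx: 0, 1.95, 0.825, 0.663, 0.14 → R0 = 3.578
x·lx·mx: 0, 1.95, 1.65, 1.989, 0.56 → Σ = 6.149
T = 6.149 / 3.578 = 1.718558… → 1.719

1.719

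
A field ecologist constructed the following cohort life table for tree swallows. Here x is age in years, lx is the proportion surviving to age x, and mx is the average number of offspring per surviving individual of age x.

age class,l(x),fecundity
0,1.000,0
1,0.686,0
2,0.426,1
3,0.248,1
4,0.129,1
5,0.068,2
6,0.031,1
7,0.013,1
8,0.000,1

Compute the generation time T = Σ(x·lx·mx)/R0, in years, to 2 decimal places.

lx·mx: 0, 0, 0.426, 0.248, 0.129, 0.136, 0.031, 0.013, 0 → R0 = 0.983
x·lx·mx: 0, 0, 0.852, 0.744, 0.516, 0.68, 0.186, 0.091, 0 → Σ = 3.069
T = 3.069 / 0.983 = 3.122075… → 3.12

3.12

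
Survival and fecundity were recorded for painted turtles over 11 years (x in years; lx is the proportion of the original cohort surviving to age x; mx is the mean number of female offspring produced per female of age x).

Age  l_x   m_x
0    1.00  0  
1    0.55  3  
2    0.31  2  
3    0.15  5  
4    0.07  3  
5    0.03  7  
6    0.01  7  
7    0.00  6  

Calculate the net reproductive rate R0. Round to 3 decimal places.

lx·mx by age: 0, 1.65, 0.62, 0.75, 0.21, 0.21, 0.07, 0
R0 = Σ lx·mx = 3.51 → 3.510

3.510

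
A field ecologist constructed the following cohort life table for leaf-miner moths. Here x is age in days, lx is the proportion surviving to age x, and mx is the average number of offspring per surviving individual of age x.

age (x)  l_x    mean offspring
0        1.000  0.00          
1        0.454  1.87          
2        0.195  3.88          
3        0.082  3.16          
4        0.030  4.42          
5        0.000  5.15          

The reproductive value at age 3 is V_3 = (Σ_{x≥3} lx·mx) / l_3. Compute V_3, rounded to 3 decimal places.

lx·mx for x ≥ 3: 0.25912, 0.1326, 0 → sum = 0.39172
V_3 = 0.39172 / l_3 = 0.39172 / 0.082 = 4.777073… → 4.777

4.777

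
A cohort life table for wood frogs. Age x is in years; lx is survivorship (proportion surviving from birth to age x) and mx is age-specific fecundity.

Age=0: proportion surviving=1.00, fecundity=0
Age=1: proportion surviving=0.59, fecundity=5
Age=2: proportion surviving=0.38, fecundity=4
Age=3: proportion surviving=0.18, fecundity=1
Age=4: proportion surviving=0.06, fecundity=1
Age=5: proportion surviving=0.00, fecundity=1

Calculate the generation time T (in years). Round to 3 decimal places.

1.437

lx·mx: 0, 2.95, 1.52, 0.18, 0.06, 0 → R0 = 4.71
x·lx·mx: 0, 2.95, 3.04, 0.54, 0.24, 0 → Σ = 6.77
T = 6.77 / 4.71 = 1.437367… → 1.437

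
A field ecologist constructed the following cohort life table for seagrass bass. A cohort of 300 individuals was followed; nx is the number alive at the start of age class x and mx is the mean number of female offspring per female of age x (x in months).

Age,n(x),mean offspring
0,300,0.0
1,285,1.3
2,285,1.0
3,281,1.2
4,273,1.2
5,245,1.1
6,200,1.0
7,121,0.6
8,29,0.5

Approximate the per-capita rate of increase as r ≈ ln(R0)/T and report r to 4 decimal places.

0.5349

lx = nx/n0 = nx/300: 1, 0.95, 0.95, 0.93667…, 0.91, 0.81667…, 0.66667…, 0.40333…, 0.09667…
R0 = Σ lx·mx = 0 + 1.235 + 0.95 + 1.124… + 1.092 + 0.89833… + 0.66667… + 0.242… + 0.04833… = 6.256333…
Σ x·lx·mx = 21.447333…; T = 21.447333…/6.256333… = 3.4281…
r ≈ ln(R0)/T = ln(6.256333…)/3.4281… = 0.534872… → 0.5349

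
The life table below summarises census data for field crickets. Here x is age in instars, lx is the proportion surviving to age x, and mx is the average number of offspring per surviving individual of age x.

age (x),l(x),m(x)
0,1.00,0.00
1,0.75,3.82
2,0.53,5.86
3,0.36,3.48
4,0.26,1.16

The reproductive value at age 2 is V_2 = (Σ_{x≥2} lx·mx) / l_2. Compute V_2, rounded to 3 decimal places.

8.793

lx·mx for x ≥ 2: 3.1058, 1.2528, 0.3016 → sum = 4.6602
V_2 = 4.6602 / l_2 = 4.6602 / 0.53 = 8.79283… → 8.793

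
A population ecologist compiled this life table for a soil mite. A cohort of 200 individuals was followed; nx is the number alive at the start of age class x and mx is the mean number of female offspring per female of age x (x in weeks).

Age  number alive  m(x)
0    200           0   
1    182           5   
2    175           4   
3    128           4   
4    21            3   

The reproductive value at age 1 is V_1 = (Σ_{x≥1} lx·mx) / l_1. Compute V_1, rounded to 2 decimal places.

12.01

lx = nx/n0 = nx/200: 1, 0.91, 0.875, 0.64, 0.105
lx·mx for x ≥ 1: 4.55, 3.5, 2.56, 0.315 → sum = 10.925
V_1 = 10.925 / l_1 = 10.925 / 0.91 = 12.005495… → 12.01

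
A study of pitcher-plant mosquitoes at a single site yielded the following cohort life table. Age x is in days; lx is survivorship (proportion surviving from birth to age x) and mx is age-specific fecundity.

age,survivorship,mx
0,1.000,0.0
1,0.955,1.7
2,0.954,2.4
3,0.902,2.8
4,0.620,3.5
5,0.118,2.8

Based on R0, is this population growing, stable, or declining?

R0 = Σ lx·mx = 0 + 1.6235 + 2.2896 + 2.5256 + 2.17 + 0.3304 = 8.9391
R0 > 1, so the population is growing.

growing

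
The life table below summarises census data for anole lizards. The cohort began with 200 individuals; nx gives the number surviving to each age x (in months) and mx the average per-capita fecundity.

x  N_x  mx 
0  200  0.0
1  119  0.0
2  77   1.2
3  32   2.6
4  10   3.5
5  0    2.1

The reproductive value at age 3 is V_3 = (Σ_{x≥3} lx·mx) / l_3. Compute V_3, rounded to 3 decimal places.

3.694

lx = nx/n0 = nx/200: 1, 0.595, 0.385, 0.16, 0.05, 0
lx·mx for x ≥ 3: 0.416, 0.175, 0 → sum = 0.591
V_3 = 0.591 / l_3 = 0.591 / 0.16 = 3.69375 → 3.694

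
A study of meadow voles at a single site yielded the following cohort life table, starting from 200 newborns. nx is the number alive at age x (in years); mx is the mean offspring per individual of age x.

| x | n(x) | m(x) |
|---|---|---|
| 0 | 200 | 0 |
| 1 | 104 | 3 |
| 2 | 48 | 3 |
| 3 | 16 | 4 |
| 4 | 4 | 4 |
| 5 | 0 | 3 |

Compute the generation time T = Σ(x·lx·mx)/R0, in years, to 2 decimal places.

lx = nx/n0 = nx/200: 1, 0.52, 0.24, 0.08, 0.02, 0
lx·mx: 0, 1.56, 0.72, 0.32, 0.08, 0 → R0 = 2.68
x·lx·mx: 0, 1.56, 1.44, 0.96, 0.32, 0 → Σ = 4.28
T = 4.28 / 2.68 = 1.597015… → 1.60

1.60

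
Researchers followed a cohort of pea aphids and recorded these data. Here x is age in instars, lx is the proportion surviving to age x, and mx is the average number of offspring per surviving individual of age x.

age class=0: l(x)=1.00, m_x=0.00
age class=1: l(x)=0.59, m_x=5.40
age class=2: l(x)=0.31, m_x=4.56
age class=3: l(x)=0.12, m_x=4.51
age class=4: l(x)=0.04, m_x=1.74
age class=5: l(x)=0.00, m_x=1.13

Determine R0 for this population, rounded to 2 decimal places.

5.21

lx·mx by age: 0, 3.186, 1.4136, 0.5412, 0.0696, 0
R0 = Σ lx·mx = 5.2104 → 5.21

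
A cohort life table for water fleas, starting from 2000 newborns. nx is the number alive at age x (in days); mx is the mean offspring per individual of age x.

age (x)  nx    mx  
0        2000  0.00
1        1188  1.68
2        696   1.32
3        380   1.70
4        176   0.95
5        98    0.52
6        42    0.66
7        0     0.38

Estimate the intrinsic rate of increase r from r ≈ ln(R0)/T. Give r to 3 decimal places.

lx = nx/n0 = nx/2000: 1, 0.594, 0.348, 0.19, 0.088, 0.049, 0.021, 0
R0 = Σ lx·mx = 0 + 0.99792 + 0.45936 + 0.323 + 0.0836 + 0.02548 + 0.01386 + 0 = 1.90322
Σ x·lx·mx = 3.4306; T = 3.4306/1.90322 = 1.80252…
r ≈ ln(R0)/T = ln(1.90322)/1.80252… = 0.35703… → 0.357

0.357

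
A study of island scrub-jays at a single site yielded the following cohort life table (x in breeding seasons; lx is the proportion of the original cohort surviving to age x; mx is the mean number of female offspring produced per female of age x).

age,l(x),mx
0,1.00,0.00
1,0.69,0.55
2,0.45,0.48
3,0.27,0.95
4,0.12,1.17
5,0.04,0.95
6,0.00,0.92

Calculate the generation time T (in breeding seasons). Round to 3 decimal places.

lx·mx: 0, 0.3795, 0.216, 0.2565, 0.1404, 0.038, 0 → R0 = 1.0304
x·lx·mx: 0, 0.3795, 0.432, 0.7695, 0.5616, 0.19, 0 → Σ = 2.3326
T = 2.3326 / 1.0304 = 2.263781… → 2.264

2.264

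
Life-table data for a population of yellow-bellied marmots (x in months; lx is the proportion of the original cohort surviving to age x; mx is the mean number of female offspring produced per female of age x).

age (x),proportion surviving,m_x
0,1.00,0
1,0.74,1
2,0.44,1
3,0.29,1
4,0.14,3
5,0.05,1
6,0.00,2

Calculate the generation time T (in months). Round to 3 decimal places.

2.278

lx·mx: 0, 0.74, 0.44, 0.29, 0.42, 0.05, 0 → R0 = 1.94
x·lx·mx: 0, 0.74, 0.88, 0.87, 1.68, 0.25, 0 → Σ = 4.42
T = 4.42 / 1.94 = 2.278351… → 2.278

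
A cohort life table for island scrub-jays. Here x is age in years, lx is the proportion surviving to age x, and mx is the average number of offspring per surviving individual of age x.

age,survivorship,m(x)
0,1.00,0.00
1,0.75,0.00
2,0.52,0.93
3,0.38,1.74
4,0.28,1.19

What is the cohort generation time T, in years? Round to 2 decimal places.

2.90

lx·mx: 0, 0, 0.4836, 0.6612, 0.3332 → R0 = 1.478
x·lx·mx: 0, 0, 0.9672, 1.9836, 1.3328 → Σ = 4.2836
T = 4.2836 / 1.478 = 2.898241… → 2.90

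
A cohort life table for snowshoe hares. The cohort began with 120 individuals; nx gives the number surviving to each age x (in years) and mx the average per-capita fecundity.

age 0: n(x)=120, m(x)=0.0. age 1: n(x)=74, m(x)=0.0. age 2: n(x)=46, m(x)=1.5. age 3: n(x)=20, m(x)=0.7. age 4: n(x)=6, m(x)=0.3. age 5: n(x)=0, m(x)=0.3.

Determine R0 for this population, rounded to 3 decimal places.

lx = nx/n0 = nx/120: 1, 0.61667…, 0.38333…, 0.16667…, 0.05, 0
lx·mx by age: 0, 0, 0.575…, 0.116667…, 0.015, 0
R0 = Σ lx·mx = 0.706667… → 0.707

0.707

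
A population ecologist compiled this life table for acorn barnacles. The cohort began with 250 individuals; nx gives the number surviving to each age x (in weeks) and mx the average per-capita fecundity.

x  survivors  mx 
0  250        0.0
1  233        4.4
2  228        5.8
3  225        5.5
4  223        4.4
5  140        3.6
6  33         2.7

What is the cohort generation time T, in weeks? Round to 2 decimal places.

2.78

lx = nx/n0 = nx/250: 1, 0.932, 0.912, 0.9, 0.892, 0.56, 0.132
lx·mx: 0, 4.1008, 5.2896, 4.95, 3.9248, 2.016, 0.3564 → R0 = 20.6376
x·lx·mx: 0, 4.1008, 10.5792, 14.85, 15.6992, 10.08, 2.1384 → Σ = 57.4476
T = 57.4476 / 20.6376 = 2.783638… → 2.78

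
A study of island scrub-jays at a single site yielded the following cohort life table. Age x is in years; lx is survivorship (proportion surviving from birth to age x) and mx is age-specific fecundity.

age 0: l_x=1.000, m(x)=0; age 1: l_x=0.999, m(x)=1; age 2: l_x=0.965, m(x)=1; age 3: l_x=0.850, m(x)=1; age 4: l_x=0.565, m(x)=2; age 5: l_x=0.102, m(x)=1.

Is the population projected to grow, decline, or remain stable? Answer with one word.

R0 = Σ lx·mx = 0 + 0.999 + 0.965 + 0.85 + 1.13 + 0.102 = 4.046
R0 > 1, so the population is growing.

growing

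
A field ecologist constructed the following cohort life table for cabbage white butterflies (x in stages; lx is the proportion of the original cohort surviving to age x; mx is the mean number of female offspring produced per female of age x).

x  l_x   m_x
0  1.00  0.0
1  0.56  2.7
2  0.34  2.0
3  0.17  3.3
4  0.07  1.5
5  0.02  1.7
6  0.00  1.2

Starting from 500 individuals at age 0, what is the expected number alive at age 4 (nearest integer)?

Expected survivors = N0 · l_4 = 500 × 0.07 = 35 → 35

35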